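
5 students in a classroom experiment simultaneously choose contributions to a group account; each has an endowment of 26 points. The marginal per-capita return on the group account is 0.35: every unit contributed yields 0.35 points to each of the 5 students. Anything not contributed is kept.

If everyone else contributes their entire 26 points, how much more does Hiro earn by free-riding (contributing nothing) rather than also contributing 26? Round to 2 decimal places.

16.90 points

Switching from a contribution of 26 to 0 lets Hiro keep an extra 26 points, but lowers the group account by 26, which costs Hiro their own share of that drop: 0.35 × 26 = 9.10.
Net gain = 26 − 9.10 = 16.90. The private return per contributed unit (0.35) is below 1, so free-riding is indeed the best response regardless of what the others do.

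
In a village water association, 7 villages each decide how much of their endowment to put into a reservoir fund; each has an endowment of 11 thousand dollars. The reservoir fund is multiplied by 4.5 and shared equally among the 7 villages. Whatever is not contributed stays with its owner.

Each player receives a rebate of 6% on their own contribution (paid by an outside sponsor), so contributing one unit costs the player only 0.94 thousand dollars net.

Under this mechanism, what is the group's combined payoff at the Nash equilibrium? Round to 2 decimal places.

77.00 thousand dollars

Even with the mechanism, each unit contributed returns only (4.5/7) / 0.94 = 0.6839 per unit of net cost, so contributing nothing is still dominant.
At the Nash equilibrium no one contributes; group total payoff = 7 × 11 = 77.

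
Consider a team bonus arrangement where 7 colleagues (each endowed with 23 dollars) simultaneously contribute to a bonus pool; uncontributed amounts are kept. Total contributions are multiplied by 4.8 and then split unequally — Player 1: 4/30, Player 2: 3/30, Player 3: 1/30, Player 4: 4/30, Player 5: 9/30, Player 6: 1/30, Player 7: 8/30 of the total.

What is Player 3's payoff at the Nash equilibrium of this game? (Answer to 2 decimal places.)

Each unit j contributes comes back to j as 4.8 × (j's share), so j prefers to contribute only if that share exceeds 1/4.8 = 0.2083; otherwise keeping the unit dominates.
Player 5 and Player 7 clear that bar, contributing 23 each; the remaining 5 contribute 0. Total contributed: 46.
Player 3 keeps 23 and receives 4.8 × 46 × 1/30 = 7.36 from the bonus pool, for a payoff of 30.36.

30.36 dollars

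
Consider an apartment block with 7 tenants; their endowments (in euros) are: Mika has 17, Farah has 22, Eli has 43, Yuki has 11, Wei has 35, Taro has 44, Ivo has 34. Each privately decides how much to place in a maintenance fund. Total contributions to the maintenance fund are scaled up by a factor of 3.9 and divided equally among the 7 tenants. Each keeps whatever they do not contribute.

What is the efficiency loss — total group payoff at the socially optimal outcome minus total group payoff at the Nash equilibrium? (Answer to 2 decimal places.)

The private return per contributed unit is 3.9/7 = 0.5571 < 1 for every player regardless of endowment, so the Nash equilibrium is zero contribution and the group total is Σ E_j = 17 + 22 + 43 + 11 + 35 + 44 + 34 = 206.
Each contributed unit returns 3.900 to the group, so the social optimum is full contribution by everyone: group total = 3.900 × 206 = 803.40.
Efficiency loss = (3.900 − 1) × 206 = 597.40.

597.40 euros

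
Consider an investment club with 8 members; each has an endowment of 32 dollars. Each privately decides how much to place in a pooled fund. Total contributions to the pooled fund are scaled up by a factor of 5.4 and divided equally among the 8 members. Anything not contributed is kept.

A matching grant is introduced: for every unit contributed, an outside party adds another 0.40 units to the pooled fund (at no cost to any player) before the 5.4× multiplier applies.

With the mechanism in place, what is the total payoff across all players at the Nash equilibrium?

With the mechanism, a contributed unit returns 5.4 × 1.40 / 8 = 0.9450 per unit of net cost — still below 1 — so contributing 0 remains dominant for every player.
At the Nash equilibrium no one contributes; group total payoff = 8 × 32 = 256.

256.00 dollars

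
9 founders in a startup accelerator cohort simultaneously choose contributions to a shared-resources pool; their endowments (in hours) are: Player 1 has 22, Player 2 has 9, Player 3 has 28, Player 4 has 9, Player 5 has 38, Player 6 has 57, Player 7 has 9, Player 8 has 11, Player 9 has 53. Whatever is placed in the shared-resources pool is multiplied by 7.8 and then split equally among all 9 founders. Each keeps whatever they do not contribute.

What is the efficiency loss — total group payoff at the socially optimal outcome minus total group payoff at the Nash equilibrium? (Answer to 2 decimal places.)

1604.80 hours

The private return per contributed unit is 7.8/9 = 0.8667 < 1 for every player regardless of endowment, so the Nash equilibrium is zero contribution and the group total is Σ E_j = 22 + 9 + 28 + 9 + 38 + 57 + 9 + 11 + 53 = 236.
Each contributed unit returns 7.800 to the group, so the social optimum is full contribution by everyone: group total = 7.800 × 236 = 1840.80.
Efficiency loss = (7.800 − 1) × 236 = 1604.80.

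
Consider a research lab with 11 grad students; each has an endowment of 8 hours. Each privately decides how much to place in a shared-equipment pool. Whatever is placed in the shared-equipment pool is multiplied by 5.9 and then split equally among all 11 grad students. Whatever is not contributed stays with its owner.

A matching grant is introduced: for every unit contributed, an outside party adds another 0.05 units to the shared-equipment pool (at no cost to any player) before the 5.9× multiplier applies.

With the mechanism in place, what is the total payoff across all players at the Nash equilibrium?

88.00 hours

The effective private return is 5.9 × 1.05 / 11 = 0.5632, which is still under 1, so the mechanism doesn't change anyone's dominant strategy: zero contribution.
At the Nash equilibrium no one contributes; group total payoff = 11 × 8 = 88.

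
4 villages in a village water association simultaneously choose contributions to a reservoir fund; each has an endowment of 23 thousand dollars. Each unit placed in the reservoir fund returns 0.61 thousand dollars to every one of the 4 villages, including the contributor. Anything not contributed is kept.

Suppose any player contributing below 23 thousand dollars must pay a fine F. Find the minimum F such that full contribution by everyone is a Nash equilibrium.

8.97 thousand dollars

Given the others contribute fully, the best deviation is to contribute 0 (any partial contribution still incurs the fine and gives up units whose private return 0.61 is below 1).
Deviating from 23 to 0 saves 23 thousand dollars but forfeits the deviator's share of the drop in the reservoir fund: 0.61 × 23 = 14.03.
So the deviation gain is 23 − 14.03 = 8.97, and the fine must be at least 8.97 thousand dollars to wipe it out.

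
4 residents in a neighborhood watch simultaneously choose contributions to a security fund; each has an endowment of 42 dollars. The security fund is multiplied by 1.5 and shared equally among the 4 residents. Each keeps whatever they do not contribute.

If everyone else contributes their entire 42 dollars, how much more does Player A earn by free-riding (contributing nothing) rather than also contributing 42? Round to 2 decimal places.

Switching from a contribution of 42 to 0 lets Player A keep an extra 42 dollars, but lowers the security fund by 42, which costs Player A their own share of that drop: 1.5/4 × 42 = 15.75.
Net gain = 42 − 15.75 = 26.25. The private return per contributed unit (0.3750) is below 1, so free-riding is indeed the best response regardless of what the others do.

26.25 dollars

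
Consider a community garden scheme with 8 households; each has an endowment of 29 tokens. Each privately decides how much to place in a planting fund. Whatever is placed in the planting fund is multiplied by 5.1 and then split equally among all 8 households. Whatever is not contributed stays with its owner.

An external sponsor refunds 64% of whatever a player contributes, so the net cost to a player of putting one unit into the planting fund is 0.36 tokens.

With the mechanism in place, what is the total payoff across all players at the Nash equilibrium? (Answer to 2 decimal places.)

The effective private return per unit is now (5.1/8) / 0.36 = 1.7708 > 1, so every player's dominant strategy flips to full contribution.
At the Nash equilibrium everyone contributes 29. Group total payoff = 8 × (29 × 0.64 + 5.1 × 29) = 1331.68.

1331.68 tokens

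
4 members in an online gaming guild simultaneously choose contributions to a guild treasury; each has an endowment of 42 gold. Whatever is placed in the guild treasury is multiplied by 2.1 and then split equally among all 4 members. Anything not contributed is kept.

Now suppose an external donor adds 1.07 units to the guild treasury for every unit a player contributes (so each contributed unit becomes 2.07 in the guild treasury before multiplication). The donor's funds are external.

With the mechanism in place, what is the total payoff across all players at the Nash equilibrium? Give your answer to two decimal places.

730.30 gold

With the mechanism, a contributed unit returns 2.1 × 2.07 / 4 = 1.0868 per unit of net cost to the contributor — now above 1 — so contributing fully is weakly dominant for every player.
At the Nash equilibrium everyone contributes 42. Group total payoff = 2.1 × 2.07 × 168 = 730.30.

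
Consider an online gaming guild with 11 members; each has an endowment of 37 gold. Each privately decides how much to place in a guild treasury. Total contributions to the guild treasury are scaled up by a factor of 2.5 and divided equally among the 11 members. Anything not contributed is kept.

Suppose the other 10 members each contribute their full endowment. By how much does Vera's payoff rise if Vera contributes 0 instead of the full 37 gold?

28.59 gold

Switching from a contribution of 37 to 0 lets Vera keep an extra 37 gold, but lowers the guild treasury by 37, which costs Vera their own share of that drop: 2.5/11 × 37 = 8.41.
Net gain = 37 − 8.41 = 28.59. The private return per contributed unit (0.2273) is below 1, so free-riding is indeed the best response regardless of what the others do.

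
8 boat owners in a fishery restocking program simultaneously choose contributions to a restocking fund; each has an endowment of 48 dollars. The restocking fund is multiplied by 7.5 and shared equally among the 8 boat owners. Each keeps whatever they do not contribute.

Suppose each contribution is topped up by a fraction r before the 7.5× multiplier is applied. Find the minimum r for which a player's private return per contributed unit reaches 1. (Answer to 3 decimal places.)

0.067

With matching at rate r, one contributed unit becomes (1 + r) in the restocking fund and returns 7.5 × (1 + r) / 8 to the contributor.
Setting this equal to 1: 1 + r = 8/7.5 = 1.0667.
So the minimum matching rate is r = 1.0667 − 1 = 0.067.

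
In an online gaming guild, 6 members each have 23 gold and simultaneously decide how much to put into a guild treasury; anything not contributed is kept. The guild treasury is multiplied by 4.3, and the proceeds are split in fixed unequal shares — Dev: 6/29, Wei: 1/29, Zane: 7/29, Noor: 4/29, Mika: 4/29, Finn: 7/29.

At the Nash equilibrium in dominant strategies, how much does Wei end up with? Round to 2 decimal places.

29.82 gold

Each unit j contributes comes back to j as 4.3 × (j's share), so j prefers to contribute only if that share exceeds 1/4.3 = 0.2326; otherwise keeping the unit dominates.
Zane and Finn are above the threshold, contributing 23 each; the remaining 4 contribute 0. Total contributed: 46.
Wei keeps 23 and receives 4.3 × 46 × 1/29 = 6.82 from the guild treasury, for a payoff of 29.82.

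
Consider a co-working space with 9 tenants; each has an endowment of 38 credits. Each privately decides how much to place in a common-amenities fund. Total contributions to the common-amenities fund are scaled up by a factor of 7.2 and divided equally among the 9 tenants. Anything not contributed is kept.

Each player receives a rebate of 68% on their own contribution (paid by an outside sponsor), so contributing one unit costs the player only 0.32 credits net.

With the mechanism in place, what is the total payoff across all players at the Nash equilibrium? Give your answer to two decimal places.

Under the mechanism each unit contributed yields (7.2/9) / 0.32 = 2.5000 back to its contributor per unit of net cost, which exceeds 1, making full contribution the dominant choice for everyone.
At the Nash equilibrium everyone contributes 38. Group total payoff = 9 × (38 × 0.68 + 7.2 × 38) = 2694.96.

2694.96 credits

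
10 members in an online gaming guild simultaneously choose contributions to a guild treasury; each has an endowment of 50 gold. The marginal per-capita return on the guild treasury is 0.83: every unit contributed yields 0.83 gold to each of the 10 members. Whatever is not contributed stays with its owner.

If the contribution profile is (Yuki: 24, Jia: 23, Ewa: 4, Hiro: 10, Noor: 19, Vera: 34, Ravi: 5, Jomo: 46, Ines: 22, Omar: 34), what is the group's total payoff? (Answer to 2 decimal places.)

2113.30 gold

Total contributed: 24 + 23 + 4 + 10 + 19 + 34 + 5 + 46 + 22 + 34 = 221; total kept: 10 × 50 − 221 = 279.
The guild treasury pays out 0.83 × 10 × 221 = 1834.30 in aggregate.
Group total = 279 + 1834.30 = 2113.30.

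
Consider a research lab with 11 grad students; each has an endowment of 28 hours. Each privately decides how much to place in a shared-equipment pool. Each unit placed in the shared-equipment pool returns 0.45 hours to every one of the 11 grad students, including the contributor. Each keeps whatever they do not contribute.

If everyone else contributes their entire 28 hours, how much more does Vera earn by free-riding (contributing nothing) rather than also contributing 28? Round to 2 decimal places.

Switching from a contribution of 28 to 0 lets Vera keep an extra 28 hours, but lowers the shared-equipment pool by 28, which costs Vera their own share of that drop: 0.45 × 28 = 12.60.
Net gain = 28 − 12.60 = 15.40. The private return per contributed unit (0.45) is below 1, so free-riding is indeed the best response regardless of what the others do.

15.40 hours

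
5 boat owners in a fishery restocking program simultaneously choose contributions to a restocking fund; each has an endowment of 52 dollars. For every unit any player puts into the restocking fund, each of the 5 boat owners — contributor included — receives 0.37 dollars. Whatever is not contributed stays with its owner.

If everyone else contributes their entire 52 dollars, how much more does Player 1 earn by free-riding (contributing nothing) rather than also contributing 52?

Switching from a contribution of 52 to 0 lets Player 1 keep an extra 52 dollars, but lowers the restocking fund by 52, which costs Player 1 their own share of that drop: 0.37 × 52 = 19.24.
Net gain = 52 − 19.24 = 32.76. The private return per contributed unit (0.37) is below 1, so free-riding is indeed the best response regardless of what the others do.

32.76 dollars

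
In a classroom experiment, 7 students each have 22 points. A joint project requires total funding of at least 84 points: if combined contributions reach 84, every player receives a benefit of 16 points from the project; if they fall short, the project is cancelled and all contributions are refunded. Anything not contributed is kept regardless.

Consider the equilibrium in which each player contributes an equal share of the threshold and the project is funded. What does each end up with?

Equal share of the threshold: 84/7 = 12.
At this profile no one gains by cutting their contribution: any cut drops the total below 84, the project is cancelled, contributions are refunded, and the deviator ends with 22, which is less than 22 − 12 + 16 = 26. Contributing more than 12 just wastes the excess. So contributing exactly 12 is a best response.
Each player's payoff: 22 − 12 + 16 = 26.

26 points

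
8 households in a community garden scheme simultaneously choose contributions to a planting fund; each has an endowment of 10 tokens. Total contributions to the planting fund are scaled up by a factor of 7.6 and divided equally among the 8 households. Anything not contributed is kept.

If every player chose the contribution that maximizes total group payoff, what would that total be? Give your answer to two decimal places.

608.00 tokens

Each contributed unit returns 7.600 to the group as a whole (0.9500 to each of 8 players), which exceeds 1, so the social optimum is full contribution: group total = 7.600 × 80 = 608.00.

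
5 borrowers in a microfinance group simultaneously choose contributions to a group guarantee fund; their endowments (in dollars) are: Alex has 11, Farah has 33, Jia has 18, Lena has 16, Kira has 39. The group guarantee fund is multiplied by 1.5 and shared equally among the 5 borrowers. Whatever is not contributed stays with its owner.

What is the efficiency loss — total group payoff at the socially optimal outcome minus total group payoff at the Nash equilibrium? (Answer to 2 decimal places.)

58.50 dollars

The private return per contributed unit is 1.5/5 = 0.3000 < 1 for every player regardless of endowment, so the Nash equilibrium is zero contribution and the group total is Σ E_j = 11 + 33 + 18 + 16 + 39 = 117.
Each contributed unit returns 1.500 to the group, so the social optimum is full contribution by everyone: group total = 1.500 × 117 = 175.50.
Efficiency loss = (1.500 − 1) × 117 = 58.50.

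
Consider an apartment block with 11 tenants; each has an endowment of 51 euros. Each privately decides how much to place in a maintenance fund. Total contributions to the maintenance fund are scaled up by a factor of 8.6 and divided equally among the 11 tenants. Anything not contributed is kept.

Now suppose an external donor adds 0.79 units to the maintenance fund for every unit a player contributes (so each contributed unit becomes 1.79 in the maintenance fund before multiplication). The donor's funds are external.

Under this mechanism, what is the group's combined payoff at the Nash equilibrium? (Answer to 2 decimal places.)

The effective private return per unit is now 8.6 × 1.79 / 11 = 1.3995 > 1, so every player's dominant strategy flips to full contribution.
So the Nash equilibrium is full contribution by all 11; the group earns 8.6 × 1.79 × 561 = 8636.03.

8636.03 euros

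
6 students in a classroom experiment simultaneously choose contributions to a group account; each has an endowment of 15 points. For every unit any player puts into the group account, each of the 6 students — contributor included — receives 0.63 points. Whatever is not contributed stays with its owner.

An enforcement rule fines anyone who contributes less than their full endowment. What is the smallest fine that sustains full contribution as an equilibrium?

Given the others contribute fully, the best deviation is to contribute 0 (any partial contribution still incurs the fine and gives up units whose private return 0.63 is below 1).
Deviating from 15 to 0 saves 15 points but forfeits the deviator's share of the drop in the group account: 0.63 × 15 = 9.45.
So the deviation gain is 15 − 9.45 = 5.55, and the fine must be at least 5.55 points to wipe it out.

5.55 points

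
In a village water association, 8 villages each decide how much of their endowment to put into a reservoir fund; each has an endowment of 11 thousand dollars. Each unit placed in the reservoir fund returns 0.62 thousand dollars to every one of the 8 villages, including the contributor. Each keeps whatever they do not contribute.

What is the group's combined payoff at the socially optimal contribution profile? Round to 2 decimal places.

436.48 thousand dollars

Each contributed unit returns 4.960 to the group as a whole (0.62 to each of 8 players), which exceeds 1, so the social optimum is full contribution: group total = 4.960 × 88 = 436.48.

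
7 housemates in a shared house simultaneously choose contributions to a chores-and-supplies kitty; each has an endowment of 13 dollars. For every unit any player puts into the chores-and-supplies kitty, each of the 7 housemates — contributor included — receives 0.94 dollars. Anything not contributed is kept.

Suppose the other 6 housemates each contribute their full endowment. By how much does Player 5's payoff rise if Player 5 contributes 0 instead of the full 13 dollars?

Switching from a contribution of 13 to 0 lets Player 5 keep an extra 13 dollars, but lowers the chores-and-supplies kitty by 13, which costs Player 5 their own share of that drop: 0.94 × 13 = 12.22.
Net gain = 13 − 12.22 = 0.78. The private return per contributed unit (0.94) is below 1, so free-riding is indeed the best response regardless of what the others do.

0.78 dollars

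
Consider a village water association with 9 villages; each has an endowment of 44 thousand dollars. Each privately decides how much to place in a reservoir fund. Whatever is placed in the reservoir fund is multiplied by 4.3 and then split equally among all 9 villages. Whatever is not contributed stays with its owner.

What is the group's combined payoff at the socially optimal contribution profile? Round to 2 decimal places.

1702.80 thousand dollars

Each contributed unit returns 4.300 to the group as a whole (0.4778 to each of 9 players), which exceeds 1, so the social optimum is full contribution: group total = 4.300 × 396 = 1702.80.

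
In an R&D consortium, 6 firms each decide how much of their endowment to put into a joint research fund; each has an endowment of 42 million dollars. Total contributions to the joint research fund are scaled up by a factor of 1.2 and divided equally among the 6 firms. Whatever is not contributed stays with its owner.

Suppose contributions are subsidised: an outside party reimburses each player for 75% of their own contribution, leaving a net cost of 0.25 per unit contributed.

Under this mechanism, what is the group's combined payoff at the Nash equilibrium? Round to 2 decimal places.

252.00 million dollars

Even with the mechanism, each unit contributed returns only (1.2/6) / 0.25 = 0.8000 per unit of net cost, so contributing nothing is still dominant.
Everyone keeps their endowment and the group total is 6 × 42 = 252.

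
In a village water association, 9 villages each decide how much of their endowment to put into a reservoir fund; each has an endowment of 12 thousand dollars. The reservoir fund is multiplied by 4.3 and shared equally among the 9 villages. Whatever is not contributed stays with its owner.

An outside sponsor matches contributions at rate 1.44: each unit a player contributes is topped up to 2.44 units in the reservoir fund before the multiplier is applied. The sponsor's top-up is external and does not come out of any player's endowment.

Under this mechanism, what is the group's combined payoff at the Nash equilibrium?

Under the mechanism each unit contributed yields 4.3 × 2.44 / 9 = 1.1658 back to its contributor per unit of net cost, which exceeds 1, making full contribution the dominant choice for everyone.
At the Nash equilibrium everyone contributes 12. Group total payoff = 4.3 × 2.44 × 108 = 1133.14.

1133.14 thousand dollars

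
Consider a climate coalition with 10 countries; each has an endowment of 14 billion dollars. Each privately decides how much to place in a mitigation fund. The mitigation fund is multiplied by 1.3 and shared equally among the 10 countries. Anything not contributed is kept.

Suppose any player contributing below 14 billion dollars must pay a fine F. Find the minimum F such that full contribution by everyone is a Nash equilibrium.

Given the others contribute fully, the best deviation is to contribute 0 (any partial contribution still incurs the fine and gives up units whose private return 0.1300 is below 1).
Deviating from 14 to 0 saves 14 billion dollars but forfeits the deviator's share of the drop in the mitigation fund: 1.3/10 × 14 = 1.82.
So the deviation gain is 14 − 1.82 = 12.18, and the fine must be at least 12.18 billion dollars to wipe it out.

12.18 billion dollars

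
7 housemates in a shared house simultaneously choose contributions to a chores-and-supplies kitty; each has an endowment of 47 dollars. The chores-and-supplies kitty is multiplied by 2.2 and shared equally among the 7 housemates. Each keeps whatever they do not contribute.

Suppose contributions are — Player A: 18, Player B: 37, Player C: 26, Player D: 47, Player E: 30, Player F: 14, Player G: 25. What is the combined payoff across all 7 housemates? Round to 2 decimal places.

Total contributed: 18 + 37 + 26 + 47 + 30 + 14 + 25 = 197; total kept: 7 × 47 − 197 = 132.
The chores-and-supplies kitty pays out 2.2 × 197 = 433.40 in aggregate.
Group total = 132 + 433.40 = 565.40.

565.40 dollars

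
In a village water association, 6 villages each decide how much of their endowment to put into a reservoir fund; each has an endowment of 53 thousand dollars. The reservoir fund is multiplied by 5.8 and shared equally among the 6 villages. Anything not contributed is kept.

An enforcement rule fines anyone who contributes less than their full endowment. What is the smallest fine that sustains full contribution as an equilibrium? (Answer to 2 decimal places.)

Given the others contribute fully, the best deviation is to contribute 0 (any partial contribution still incurs the fine and gives up units whose private return 0.9667 is below 1).
Deviating from 53 to 0 saves 53 thousand dollars but forfeits the deviator's share of the drop in the reservoir fund: 5.8/6 × 53 = 51.23.
So the deviation gain is 53 − 51.23 = 1.77, and the fine must be at least 1.77 thousand dollars to wipe it out.

1.77 thousand dollars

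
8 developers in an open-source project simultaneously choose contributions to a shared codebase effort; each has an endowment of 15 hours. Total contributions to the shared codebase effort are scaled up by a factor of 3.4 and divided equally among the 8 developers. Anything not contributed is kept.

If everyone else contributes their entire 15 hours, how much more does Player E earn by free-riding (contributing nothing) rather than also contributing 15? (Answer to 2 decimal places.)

8.63 hours

Switching from a contribution of 15 to 0 lets Player E keep an extra 15 hours, but lowers the shared codebase effort by 15, which costs Player E their own share of that drop: 3.4/8 × 15 = 6.37.
Net gain = 15 − 6.37 = 8.63. The private return per contributed unit (0.4250) is below 1, so free-riding is indeed the best response regardless of what the others do.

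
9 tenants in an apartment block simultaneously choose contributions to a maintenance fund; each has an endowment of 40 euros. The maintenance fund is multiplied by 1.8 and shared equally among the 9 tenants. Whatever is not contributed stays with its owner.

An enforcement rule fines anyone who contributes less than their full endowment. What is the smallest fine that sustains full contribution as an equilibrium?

Given the others contribute fully, the best deviation is to contribute 0 (any partial contribution still incurs the fine and gives up units whose private return 0.2000 is below 1).
Deviating from 40 to 0 saves 40 euros but forfeits the deviator's share of the drop in the maintenance fund: 1.8/9 × 40 = 8.00.
So the deviation gain is 40 − 8.00 = 32.00, and the fine must be at least 32.00 euros to wipe it out.

32.00 euros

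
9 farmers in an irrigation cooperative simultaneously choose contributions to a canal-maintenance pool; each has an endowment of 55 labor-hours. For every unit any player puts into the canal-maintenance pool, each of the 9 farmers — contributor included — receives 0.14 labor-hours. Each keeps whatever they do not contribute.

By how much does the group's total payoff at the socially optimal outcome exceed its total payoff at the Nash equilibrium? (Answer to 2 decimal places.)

The private return per contributed unit is 0.14 < 1, so contributing 0 is dominant for every player. At the Nash equilibrium everyone keeps their 55, and the group total is 9 × 55 = 495.
Each contributed unit returns 1.260 to the group as a whole (0.14 to each of 9 players), which exceeds 1, so the social optimum is full contribution: group total = 1.260 × 495 = 623.70.
Efficiency loss = 623.70 − 495 = 128.70.

128.70 labor-hours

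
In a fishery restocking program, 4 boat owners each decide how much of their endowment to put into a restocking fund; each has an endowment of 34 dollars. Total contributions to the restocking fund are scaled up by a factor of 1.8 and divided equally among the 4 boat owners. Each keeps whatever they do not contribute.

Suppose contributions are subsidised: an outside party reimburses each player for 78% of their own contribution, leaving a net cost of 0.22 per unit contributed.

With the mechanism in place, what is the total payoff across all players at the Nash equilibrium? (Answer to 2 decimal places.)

Under the mechanism each unit contributed yields (1.8/4) / 0.22 = 2.0455 back to its contributor per unit of net cost, which exceeds 1, making full contribution the dominant choice for everyone.
At the Nash equilibrium everyone contributes 34. Group total payoff = 4 × (34 × 0.78 + 1.8 × 34) = 350.88.

350.88 dollars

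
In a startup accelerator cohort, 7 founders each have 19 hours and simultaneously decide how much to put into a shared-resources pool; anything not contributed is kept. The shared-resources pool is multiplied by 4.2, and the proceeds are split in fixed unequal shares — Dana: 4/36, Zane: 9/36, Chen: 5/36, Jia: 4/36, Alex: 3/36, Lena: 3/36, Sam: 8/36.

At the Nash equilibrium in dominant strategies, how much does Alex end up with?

25.65 hours

For player j, contributing a unit is worthwhile iff 4.2 × (j's share) ≥ 1, i.e. iff j's share is at least 0.2381.
Only Zane (9/36) clears that bar, contributing 19; the remaining 6 contribute 0. Total contributed: 19.
Alex keeps 19 and receives 4.2 × 19 × 3/36 = 6.65 from the shared-resources pool, for a payoff of 25.65.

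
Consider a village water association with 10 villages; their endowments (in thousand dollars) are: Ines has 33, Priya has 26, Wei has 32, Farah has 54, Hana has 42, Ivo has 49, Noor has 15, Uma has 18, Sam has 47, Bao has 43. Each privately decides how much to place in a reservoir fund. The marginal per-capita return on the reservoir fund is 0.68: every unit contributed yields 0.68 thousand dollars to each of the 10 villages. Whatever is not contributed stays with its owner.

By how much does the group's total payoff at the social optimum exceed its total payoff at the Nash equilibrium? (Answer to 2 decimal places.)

2082.20 thousand dollars

The private return per contributed unit is 0.68 < 1 for everyone, so the Nash equilibrium is zero contribution and the group total is Σ E_j = 33 + 26 + 32 + 54 + 42 + 49 + 15 + 18 + 47 + 43 = 359.
Each contributed unit returns 6.800 to the group, so the social optimum is full contribution by everyone: group total = 6.800 × 359 = 2441.20.
Efficiency loss = (6.800 − 1) × 359 = 2082.20.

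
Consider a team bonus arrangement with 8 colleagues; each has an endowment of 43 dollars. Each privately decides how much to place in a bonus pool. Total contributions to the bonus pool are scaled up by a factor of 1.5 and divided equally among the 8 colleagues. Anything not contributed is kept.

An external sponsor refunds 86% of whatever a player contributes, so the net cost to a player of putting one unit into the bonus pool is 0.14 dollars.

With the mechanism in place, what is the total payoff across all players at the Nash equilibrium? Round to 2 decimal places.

The effective private return per unit is now (1.5/8) / 0.14 = 1.3393 > 1, so every player's dominant strategy flips to full contribution.
At the Nash equilibrium everyone contributes 43. Group total payoff = 8 × (43 × 0.86 + 1.5 × 43) = 811.84.

811.84 dollars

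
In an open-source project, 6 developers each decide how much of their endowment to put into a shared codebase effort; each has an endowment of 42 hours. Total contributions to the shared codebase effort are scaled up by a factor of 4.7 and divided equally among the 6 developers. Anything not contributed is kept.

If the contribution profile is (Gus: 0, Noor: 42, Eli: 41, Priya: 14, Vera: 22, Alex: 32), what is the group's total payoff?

810.70 hours

Total contributed: 0 + 42 + 41 + 14 + 22 + 32 = 151; total kept: 6 × 42 − 151 = 101.
The shared codebase effort pays out 4.7 × 151 = 709.70 in aggregate.
Group total = 101 + 709.70 = 810.70.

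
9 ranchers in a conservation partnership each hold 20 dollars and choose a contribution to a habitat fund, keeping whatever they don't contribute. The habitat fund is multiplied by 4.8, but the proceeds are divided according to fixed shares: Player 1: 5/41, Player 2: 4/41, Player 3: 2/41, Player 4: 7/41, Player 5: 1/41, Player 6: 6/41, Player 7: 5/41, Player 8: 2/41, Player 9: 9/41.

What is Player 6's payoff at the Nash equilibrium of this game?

Each unit j contributes comes back to j as 4.8 × (j's share), so j prefers to contribute only if that share exceeds 1/4.8 = 0.2083; otherwise keeping the unit dominates.
The only share above 0.2083 is Player 9's 9/41, contributing 20; the remaining 8 contribute 0. Total contributed: 20.
Player 6 keeps 20 and receives 4.8 × 20 × 6/41 = 14.05 from the habitat fund, for a payoff of 34.05.

34.05 dollars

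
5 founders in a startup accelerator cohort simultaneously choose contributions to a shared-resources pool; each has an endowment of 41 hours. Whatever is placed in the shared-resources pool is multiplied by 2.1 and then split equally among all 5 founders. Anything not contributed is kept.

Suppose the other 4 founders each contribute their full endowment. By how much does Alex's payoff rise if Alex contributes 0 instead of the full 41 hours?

23.78 hours

Switching from a contribution of 41 to 0 lets Alex keep an extra 41 hours, but lowers the shared-resources pool by 41, which costs Alex their own share of that drop: 2.1/5 × 41 = 17.22.
Net gain = 41 − 17.22 = 23.78. The private return per contributed unit (0.4200) is below 1, so free-riding is indeed the best response regardless of what the others do.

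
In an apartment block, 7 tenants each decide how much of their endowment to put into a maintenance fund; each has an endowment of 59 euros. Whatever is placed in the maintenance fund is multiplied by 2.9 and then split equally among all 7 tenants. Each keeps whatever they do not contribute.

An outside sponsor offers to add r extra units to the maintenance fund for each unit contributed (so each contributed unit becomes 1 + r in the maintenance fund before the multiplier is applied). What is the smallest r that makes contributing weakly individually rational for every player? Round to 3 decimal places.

1.414

With matching at rate r, one contributed unit becomes (1 + r) in the maintenance fund and returns 2.9 × (1 + r) / 7 to the contributor.
Setting this equal to 1: 1 + r = 7/2.9 = 2.4138.
So the minimum matching rate is r = 2.4138 − 1 = 1.414.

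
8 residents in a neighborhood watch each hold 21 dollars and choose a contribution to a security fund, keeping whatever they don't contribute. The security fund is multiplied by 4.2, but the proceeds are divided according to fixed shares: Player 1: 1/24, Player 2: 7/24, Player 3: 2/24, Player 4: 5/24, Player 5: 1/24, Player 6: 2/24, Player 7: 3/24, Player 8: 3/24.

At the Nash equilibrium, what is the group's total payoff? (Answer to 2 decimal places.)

Each unit j contributes comes back to j as 4.2 × (j's share), so j prefers to contribute only if that share exceeds 1/4.2 = 0.2381; otherwise keeping the unit dominates.
Only Player 2 (7/24) clears that bar, contributing 21; the remaining 7 contribute 0. Total contributed: 21.
The security fund pays out 4.2 × 21 = 88.20 in total (split across the unequal shares, but the aggregate is all that matters for the group sum).
The 7 free-riders keep 21 each, adding 147. Group total = 147 + 88.20 = 235.20.

235.20 dollars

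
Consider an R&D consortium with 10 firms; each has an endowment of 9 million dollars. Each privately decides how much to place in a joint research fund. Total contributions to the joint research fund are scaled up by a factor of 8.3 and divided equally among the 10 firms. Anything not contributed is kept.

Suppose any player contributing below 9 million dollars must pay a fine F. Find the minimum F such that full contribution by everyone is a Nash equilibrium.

1.53 million dollars

Given the others contribute fully, the best deviation is to contribute 0 (any partial contribution still incurs the fine and gives up units whose private return 0.8300 is below 1).
Deviating from 9 to 0 saves 9 million dollars but forfeits the deviator's share of the drop in the joint research fund: 8.3/10 × 9 = 7.47.
So the deviation gain is 9 − 7.47 = 1.53, and the fine must be at least 1.53 million dollars to wipe it out.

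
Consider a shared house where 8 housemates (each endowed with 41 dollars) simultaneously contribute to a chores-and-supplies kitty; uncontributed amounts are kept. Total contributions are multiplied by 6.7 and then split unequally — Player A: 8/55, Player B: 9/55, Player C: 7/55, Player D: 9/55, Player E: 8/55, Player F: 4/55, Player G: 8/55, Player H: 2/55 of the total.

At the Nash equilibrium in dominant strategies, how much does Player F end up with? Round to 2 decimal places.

Each unit j contributes comes back to j as 6.7 × (j's share), so j prefers to contribute only if that share exceeds 1/6.7 = 0.1493; otherwise keeping the unit dominates.
The shares above 0.1493 belong to Player B and Player D, contributing 41 each; the remaining 6 contribute 0. Total contributed: 82.
Player F keeps 41 and receives 6.7 × 82 × 4/55 = 39.96 from the chores-and-supplies kitty, for a payoff of 80.96.

80.96 dollars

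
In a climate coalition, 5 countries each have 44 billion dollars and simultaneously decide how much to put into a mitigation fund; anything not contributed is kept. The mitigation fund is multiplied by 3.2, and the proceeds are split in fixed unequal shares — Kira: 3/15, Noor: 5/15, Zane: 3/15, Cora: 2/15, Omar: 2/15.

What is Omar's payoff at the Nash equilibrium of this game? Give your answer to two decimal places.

62.77 billion dollars

A player with share s gets back 3.2·s per unit contributed, so full contribution is dominant for anyone with s > 1/3.2 = 0.3125 and zero contribution is dominant for anyone below.
The only share above 0.3125 is Noor's 5/15, contributing 44; the remaining 4 contribute 0. Total contributed: 44.
Omar keeps 44 and receives 3.2 × 44 × 2/15 = 18.77 from the mitigation fund, for a payoff of 62.77.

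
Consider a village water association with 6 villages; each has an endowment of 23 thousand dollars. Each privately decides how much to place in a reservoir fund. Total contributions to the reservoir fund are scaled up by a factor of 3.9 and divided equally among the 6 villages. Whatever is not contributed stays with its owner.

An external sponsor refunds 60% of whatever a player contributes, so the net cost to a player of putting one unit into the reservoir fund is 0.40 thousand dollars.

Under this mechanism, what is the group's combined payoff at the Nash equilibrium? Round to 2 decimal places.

The effective private return per unit is now (3.9/6) / 0.40 = 1.6250 > 1, so every player's dominant strategy flips to full contribution.
So the Nash equilibrium is full contribution by all 6; the group earns 6 × (23 × 0.60 + 3.9 × 23) = 621.00.

621.00 thousand dollars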